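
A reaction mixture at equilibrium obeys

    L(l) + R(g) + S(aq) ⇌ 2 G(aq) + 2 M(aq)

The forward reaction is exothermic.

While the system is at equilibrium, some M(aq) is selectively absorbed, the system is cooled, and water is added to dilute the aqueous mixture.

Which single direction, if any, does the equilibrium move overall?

right

Removing M (aq), a product, drives the reaction to the right.
The forward reaction is exothermic. Lowering T favours the exothermic direction — shift to the right.
Dilution lowers every aqueous concentration by the same factor. Δn_aq = 4 − 1 = +3, so the system shifts toward the side with more dissolved moles — to the right.
All effects act in the same direction — net shift to the right.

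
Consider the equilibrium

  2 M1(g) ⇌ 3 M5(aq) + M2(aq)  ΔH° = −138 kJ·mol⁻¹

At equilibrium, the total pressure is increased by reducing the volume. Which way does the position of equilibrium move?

Gas moles: reactants 2, products 0 (Δn_gas = -2). Compression shifts the system toward the side with fewer moles of gas — to the right.

right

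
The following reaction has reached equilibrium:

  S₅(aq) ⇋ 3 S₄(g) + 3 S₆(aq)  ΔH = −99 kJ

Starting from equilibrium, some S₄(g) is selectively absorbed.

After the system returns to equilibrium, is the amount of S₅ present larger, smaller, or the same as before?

decreases

Removing S₄ (g), a product, drives the reaction to the right.
The net shift is to the right. S₅ is a reactant, so its amount decreases.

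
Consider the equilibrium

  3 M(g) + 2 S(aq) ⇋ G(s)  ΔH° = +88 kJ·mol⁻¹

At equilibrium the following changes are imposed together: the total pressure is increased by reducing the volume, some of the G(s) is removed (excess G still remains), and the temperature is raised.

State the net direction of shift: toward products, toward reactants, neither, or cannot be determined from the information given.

Gas moles: reactants 3, products 0 (Δn_gas = -3). Compression shifts the system toward the side with fewer moles of gas — to the right.
G is a pure solid; its activity is 1 regardless of amount, so Q is unaffected — no shift from this change.
The forward reaction is endothermic. Raising T favours the endothermic direction — shift to the right.
Only the nonzero effect(s) matter; the net shift is to the right.

right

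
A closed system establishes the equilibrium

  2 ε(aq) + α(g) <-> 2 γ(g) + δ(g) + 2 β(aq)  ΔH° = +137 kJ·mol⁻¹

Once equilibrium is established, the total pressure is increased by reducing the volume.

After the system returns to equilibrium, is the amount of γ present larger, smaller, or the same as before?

Gas moles: reactants 1, products 3 (Δn_gas = +2). Compression shifts the system toward the side with fewer moles of gas — to the left.
The net shift is to the left. γ is a product, so its amount decreases.

decreases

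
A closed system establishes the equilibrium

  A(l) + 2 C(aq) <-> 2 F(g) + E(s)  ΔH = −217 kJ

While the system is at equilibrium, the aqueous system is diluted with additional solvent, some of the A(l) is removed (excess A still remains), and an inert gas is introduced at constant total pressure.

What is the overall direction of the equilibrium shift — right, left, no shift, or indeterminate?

cannot be determined

Dilution lowers every aqueous concentration by the same factor. Δn_aq = 0 − 2 = -2, so the system shifts toward the side with more dissolved moles — to the left.
A is a pure liquid; its activity is 1 regardless of amount, so Q is unaffected — no shift from this change.
Adding inert gas at constant total pressure expands the volume and lowers every reacting partial pressure. With Δn_gas = 2 − 0 = +2, Q moves away from K toward the side with fewer gas moles, so the system shifts toward the side with more gas moles — to the right.
The individual effects push in opposite directions; without quantitative information the net direction cannot be determined.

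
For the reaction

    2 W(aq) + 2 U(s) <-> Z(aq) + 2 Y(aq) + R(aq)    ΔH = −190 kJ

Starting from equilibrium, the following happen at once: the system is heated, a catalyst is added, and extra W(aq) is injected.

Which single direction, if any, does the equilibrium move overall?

cannot be determined

The forward reaction is exothermic. Raising T favours the endothermic direction — shift to the left.
A catalyst speeds both forward and reverse rates equally; it changes neither Q nor K — no shift from this change.
Adding W (aq), a reactant, drives the reaction to the right.
The individual effects push in opposite directions; without quantitative information the net direction cannot be determined.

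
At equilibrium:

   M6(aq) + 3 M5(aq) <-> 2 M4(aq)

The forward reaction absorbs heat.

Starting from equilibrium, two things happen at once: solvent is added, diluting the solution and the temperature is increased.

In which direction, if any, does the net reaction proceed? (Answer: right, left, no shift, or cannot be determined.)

Dilution lowers every aqueous concentration by the same factor. Δn_aq = 2 − 4 = -2, so the system shifts toward the side with more dissolved moles — to the left.
The forward reaction is endothermic. Raising T favours the endothermic direction — shift to the right.
The individual effects push in opposite directions; without quantitative information the net direction cannot be determined.

cannot be determined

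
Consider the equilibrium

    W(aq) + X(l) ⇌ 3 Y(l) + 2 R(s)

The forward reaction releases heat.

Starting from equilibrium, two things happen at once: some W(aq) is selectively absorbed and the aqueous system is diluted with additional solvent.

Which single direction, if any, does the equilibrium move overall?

Removing W (aq), a reactant, drives the reaction to the left.
Dilution lowers every aqueous concentration by the same factor. Δn_aq = 0 − 1 = -1, so the system shifts toward the side with more dissolved moles — to the left.
All effects act in the same direction — net shift to the left.

left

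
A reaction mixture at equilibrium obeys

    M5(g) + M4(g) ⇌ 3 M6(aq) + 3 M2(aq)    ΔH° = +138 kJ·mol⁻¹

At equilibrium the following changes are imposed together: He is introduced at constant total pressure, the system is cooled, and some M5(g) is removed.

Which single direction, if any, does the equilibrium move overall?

left

Adding inert gas at constant total pressure expands the volume and lowers every reacting partial pressure. With Δn_gas = 0 − 2 = -2, Q moves away from K toward the side with fewer gas moles, so the system shifts toward the side with more gas moles — to the left.
The forward reaction is endothermic. Lowering T favours the exothermic direction — shift to the left.
Removing M5 (g), a reactant, drives the reaction to the left.
All effects act in the same direction — net shift to the left.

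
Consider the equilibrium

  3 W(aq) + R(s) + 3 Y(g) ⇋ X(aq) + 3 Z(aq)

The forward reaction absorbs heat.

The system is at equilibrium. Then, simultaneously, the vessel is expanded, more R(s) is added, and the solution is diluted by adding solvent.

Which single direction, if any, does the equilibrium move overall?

cannot be determined

Gas moles: reactants 3, products 0 (Δn_gas = -3). Expansion shifts the system toward the side with more moles of gas — to the left.
R is a pure solid; its activity is 1 regardless of amount, so Q is unaffected — no shift from this change.
Dilution lowers every aqueous concentration by the same factor. Δn_aq = 4 − 3 = +1, so the system shifts toward the side with more dissolved moles — to the right.
The individual effects push in opposite directions; without quantitative information the net direction cannot be determined.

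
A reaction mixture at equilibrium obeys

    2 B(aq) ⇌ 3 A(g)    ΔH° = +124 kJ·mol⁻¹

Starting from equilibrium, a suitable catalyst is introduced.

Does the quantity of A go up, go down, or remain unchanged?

A catalyst speeds both forward and reverse rates equally; it changes neither Q nor K — no shift from this change.
No net shift occurs, so the amount of A is unchanged.

unchanged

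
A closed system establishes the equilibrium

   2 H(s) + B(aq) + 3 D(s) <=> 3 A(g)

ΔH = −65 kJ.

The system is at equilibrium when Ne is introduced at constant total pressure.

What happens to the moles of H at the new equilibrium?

decreases

Adding inert gas at constant total pressure expands the volume and lowers every reacting partial pressure. With Δn_gas = 3 − 0 = +3, Q moves away from K toward the side with fewer gas moles, so the system shifts toward the side with more gas moles — to the right.
The net shift is to the right. H is a reactant, so its amount decreases.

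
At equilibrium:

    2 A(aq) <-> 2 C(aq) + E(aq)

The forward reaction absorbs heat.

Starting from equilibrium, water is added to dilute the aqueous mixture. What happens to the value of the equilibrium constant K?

The equilibrium constant depends only on temperature. This perturbation may move the position of equilibrium, but since T is unchanged, K itself is unchanged.

unchanged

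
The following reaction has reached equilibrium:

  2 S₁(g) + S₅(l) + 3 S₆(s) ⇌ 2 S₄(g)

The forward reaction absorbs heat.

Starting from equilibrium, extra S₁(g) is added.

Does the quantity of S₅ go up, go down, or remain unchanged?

Adding S₁ (g), a reactant, drives the reaction to the right.
The net shift is to the right. S₅ is a reactant, so its amount decreases.

decreases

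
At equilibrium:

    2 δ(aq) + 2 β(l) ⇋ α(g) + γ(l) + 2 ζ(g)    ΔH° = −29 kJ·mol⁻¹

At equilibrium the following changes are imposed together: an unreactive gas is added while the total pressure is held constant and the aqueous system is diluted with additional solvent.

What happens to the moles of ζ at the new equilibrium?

cannot be determined

Adding inert gas at constant total pressure expands the volume and lowers every reacting partial pressure. With Δn_gas = 3 − 0 = +3, Q moves away from K toward the side with fewer gas moles, so the system shifts toward the side with more gas moles — to the right.
Dilution lowers every aqueous concentration by the same factor. Δn_aq = 0 − 2 = -2, so the system shifts toward the side with more dissolved moles — to the left.
The two effects oppose each other, so the net shift — and hence the change in ζ — cannot be determined from the given information.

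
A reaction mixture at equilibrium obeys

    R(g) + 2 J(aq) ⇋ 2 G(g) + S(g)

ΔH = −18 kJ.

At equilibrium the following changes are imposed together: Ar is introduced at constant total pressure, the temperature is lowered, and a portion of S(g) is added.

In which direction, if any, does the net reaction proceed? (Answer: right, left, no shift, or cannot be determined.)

cannot be determined

Adding inert gas at constant total pressure expands the volume and lowers every reacting partial pressure. With Δn_gas = 3 − 1 = +2, Q moves away from K toward the side with fewer gas moles, so the system shifts toward the side with more gas moles — to the right.
The forward reaction is exothermic. Lowering T favours the exothermic direction — shift to the right.
Adding S (g), a product, drives the reaction to the left.
The individual effects push in opposite directions; without quantitative information the net direction cannot be determined.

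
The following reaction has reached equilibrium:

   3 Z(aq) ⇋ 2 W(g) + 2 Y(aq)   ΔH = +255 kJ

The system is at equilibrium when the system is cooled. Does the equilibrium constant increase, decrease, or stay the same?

decreases

K depends on temperature via the van 't Hoff relation. The forward reaction is endothermic, so lowering T decreases K.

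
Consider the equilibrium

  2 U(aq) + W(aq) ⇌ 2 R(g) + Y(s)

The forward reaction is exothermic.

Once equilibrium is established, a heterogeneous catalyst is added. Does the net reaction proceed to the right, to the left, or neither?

no shift

A catalyst speeds both forward and reverse rates equally; it changes neither Q nor K — no shift from this change.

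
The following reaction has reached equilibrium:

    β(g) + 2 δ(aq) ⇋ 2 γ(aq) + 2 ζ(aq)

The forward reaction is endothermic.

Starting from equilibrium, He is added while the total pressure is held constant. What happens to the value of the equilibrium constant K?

The equilibrium constant depends only on temperature. This perturbation may move the position of equilibrium, but since T is unchanged, K itself is unchanged.

unchanged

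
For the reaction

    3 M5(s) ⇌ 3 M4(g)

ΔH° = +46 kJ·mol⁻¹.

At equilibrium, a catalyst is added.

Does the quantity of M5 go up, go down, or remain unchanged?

unchanged

A catalyst speeds both forward and reverse rates equally; it changes neither Q nor K — no shift from this change.
No net shift occurs, so the amount of M5 is unchanged.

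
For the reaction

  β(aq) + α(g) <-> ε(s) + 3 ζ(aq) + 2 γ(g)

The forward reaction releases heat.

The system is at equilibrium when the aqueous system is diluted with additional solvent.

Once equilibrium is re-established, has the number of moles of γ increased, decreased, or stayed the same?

Dilution lowers every aqueous concentration by the same factor. Δn_aq = 3 − 1 = +2, so the system shifts toward the side with more dissolved moles — to the right.
The net shift is to the right. γ is a product, so its amount increases.

increases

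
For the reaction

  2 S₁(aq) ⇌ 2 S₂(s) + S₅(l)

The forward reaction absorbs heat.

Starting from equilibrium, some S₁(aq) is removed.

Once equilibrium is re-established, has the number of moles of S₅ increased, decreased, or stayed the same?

decreases

Removing S₁ (aq), a reactant, drives the reaction to the left.
The net shift is to the left. S₅ is a product, so its amount decreases.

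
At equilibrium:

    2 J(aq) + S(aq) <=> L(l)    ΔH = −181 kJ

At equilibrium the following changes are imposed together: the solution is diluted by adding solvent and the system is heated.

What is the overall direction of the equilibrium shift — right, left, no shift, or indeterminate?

Dilution lowers every aqueous concentration by the same factor. Δn_aq = 0 − 3 = -3, so the system shifts toward the side with more dissolved moles — to the left.
The forward reaction is exothermic. Raising T favours the endothermic direction — shift to the left.
All effects act in the same direction — net shift to the left.

left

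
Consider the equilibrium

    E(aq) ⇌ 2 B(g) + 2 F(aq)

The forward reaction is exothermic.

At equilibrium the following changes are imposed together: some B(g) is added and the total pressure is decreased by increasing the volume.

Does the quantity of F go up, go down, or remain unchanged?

cannot be determined

Adding B (g), a product, drives the reaction to the left.
Gas moles: reactants 0, products 2 (Δn_gas = +2). Expansion shifts the system toward the side with more moles of gas — to the right.
The two effects oppose each other, so the net shift — and hence the change in F — cannot be determined from the given information.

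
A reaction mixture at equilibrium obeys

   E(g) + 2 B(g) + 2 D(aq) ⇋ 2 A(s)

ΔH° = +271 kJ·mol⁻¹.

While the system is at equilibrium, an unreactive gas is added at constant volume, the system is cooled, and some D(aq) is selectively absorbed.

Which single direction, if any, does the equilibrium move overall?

At constant volume, adding an inert gas leaves every reacting species' partial pressure unchanged, so Q is unchanged — no shift from this change.
The forward reaction is endothermic. Lowering T favours the exothermic direction — shift to the left.
Removing D (aq), a reactant, drives the reaction to the left.
Only the nonzero effect(s) matter; the net shift is to the left.

left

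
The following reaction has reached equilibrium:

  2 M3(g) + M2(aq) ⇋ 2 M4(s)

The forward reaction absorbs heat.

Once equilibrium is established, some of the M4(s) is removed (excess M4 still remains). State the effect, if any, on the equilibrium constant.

The equilibrium constant depends only on temperature. This perturbation changes neither the position of equilibrium nor K.

unchanged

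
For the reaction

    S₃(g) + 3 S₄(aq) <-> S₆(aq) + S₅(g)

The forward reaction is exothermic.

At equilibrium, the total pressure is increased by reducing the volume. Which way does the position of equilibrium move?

no shift

Gas moles: reactants 1, products 1. Δn_gas = 0, so a volume change leaves Q equal to K — no shift from this change.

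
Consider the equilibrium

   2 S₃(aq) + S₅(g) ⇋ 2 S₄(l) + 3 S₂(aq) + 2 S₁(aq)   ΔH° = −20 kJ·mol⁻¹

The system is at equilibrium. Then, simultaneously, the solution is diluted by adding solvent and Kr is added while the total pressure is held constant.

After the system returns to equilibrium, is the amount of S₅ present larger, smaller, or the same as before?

cannot be determined

Dilution lowers every aqueous concentration by the same factor. Δn_aq = 5 − 2 = +3, so the system shifts toward the side with more dissolved moles — to the right.
Adding inert gas at constant total pressure expands the volume and lowers every reacting partial pressure. With Δn_gas = 0 − 1 = -1, Q moves away from K toward the side with fewer gas moles, so the system shifts toward the side with more gas moles — to the left.
The two effects oppose each other, so the net shift — and hence the change in S₅ — cannot be determined from the given information.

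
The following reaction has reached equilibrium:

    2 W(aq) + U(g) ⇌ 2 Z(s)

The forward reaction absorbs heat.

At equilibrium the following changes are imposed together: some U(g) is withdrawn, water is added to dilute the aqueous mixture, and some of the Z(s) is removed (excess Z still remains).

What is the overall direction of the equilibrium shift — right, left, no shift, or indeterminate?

left

Removing U (g), a reactant, drives the reaction to the left.
Dilution lowers every aqueous concentration by the same factor. Δn_aq = 0 − 2 = -2, so the system shifts toward the side with more dissolved moles — to the left.
Z is a pure solid; its activity is 1 regardless of amount, so Q is unaffected — no shift from this change.
Only the nonzero effect(s) matter; the net shift is to the left.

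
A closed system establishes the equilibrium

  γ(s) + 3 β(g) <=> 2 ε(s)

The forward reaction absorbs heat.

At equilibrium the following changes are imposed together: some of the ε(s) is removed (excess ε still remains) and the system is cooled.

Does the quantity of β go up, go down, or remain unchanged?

increases

ε is a pure solid; its activity is 1 regardless of amount, so Q is unaffected — no shift from this change.
The forward reaction is endothermic. Lowering T favours the exothermic direction — shift to the left.
The net shift is to the left. β is a reactant, so its amount increases.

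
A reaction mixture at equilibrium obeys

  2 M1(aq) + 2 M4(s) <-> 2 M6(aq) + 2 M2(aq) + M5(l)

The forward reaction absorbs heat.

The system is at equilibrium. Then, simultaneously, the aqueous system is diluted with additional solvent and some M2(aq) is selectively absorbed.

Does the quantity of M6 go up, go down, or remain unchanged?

increases

Dilution lowers every aqueous concentration by the same factor. Δn_aq = 4 − 2 = +2, so the system shifts toward the side with more dissolved moles — to the right.
Removing M2 (aq), a product, drives the reaction to the right.
The net shift is to the right. M6 is a product, so its amount increases.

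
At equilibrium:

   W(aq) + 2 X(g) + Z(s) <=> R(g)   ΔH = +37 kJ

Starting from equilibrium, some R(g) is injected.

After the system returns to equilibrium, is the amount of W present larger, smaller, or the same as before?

Adding R (g), a product, drives the reaction to the left.
The net shift is to the left. W is a reactant, so its amount increases.

increases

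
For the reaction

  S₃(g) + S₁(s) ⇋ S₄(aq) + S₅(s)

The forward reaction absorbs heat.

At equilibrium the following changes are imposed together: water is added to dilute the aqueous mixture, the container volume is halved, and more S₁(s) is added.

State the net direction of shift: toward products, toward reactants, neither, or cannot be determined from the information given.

Dilution lowers every aqueous concentration by the same factor. Δn_aq = 1 − 0 = +1, so the system shifts toward the side with more dissolved moles — to the right.
Gas moles: reactants 1, products 0 (Δn_gas = -1). Compression shifts the system toward the side with fewer moles of gas — to the right.
S₁ is a pure solid; its activity is 1 regardless of amount, so Q is unaffected — no shift from this change.
Only the nonzero effect(s) matter; the net shift is to the right.

right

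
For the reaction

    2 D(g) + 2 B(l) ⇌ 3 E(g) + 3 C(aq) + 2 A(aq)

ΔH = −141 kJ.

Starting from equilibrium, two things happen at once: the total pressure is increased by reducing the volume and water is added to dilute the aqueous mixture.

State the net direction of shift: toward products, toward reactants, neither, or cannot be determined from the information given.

cannot be determined

Gas moles: reactants 2, products 3 (Δn_gas = +1). Compression shifts the system toward the side with fewer moles of gas — to the left.
Dilution lowers every aqueous concentration by the same factor. Δn_aq = 5 − 0 = +5, so the system shifts toward the side with more dissolved moles — to the right.
The individual effects push in opposite directions; without quantitative information the net direction cannot be determined.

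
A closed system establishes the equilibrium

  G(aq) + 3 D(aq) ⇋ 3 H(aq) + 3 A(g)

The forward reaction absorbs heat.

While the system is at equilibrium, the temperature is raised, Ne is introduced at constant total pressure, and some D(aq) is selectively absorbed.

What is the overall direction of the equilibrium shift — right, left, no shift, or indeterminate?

The forward reaction is endothermic. Raising T favours the endothermic direction — shift to the right.
Adding inert gas at constant total pressure expands the volume and lowers every reacting partial pressure. With Δn_gas = 3 − 0 = +3, Q moves away from K toward the side with fewer gas moles, so the system shifts toward the side with more gas moles — to the right.
Removing D (aq), a reactant, drives the reaction to the left.
The individual effects push in opposite directions; without quantitative information the net direction cannot be determined.

cannot be determined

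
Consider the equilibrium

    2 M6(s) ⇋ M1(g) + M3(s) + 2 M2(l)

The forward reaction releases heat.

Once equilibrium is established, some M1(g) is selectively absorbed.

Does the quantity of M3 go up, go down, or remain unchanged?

increases

Removing M1 (g), a product, drives the reaction to the right.
The net shift is to the right. M3 is a product, so its amount increases.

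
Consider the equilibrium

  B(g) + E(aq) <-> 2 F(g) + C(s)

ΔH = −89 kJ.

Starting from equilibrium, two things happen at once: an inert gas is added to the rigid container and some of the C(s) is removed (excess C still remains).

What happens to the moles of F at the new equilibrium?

At constant volume, adding an inert gas leaves every reacting species' partial pressure unchanged, so Q is unchanged — no shift from this change.
C is a pure solid; its activity is 1 regardless of amount, so Q is unaffected — no shift from this change.
No net shift occurs, so the amount of F is unchanged.

unchanged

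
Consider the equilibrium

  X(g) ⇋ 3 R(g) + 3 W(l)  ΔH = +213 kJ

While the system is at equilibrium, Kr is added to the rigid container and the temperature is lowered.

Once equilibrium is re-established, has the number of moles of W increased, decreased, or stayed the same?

decreases

At constant volume, adding an inert gas leaves every reacting species' partial pressure unchanged, so Q is unchanged — no shift from this change.
The forward reaction is endothermic. Lowering T favours the exothermic direction — shift to the left.
The net shift is to the left. W is a product, so its amount decreases.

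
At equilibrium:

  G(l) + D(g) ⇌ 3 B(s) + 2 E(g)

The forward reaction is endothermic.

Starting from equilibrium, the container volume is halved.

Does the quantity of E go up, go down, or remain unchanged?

Gas moles: reactants 1, products 2 (Δn_gas = +1). Compression shifts the system toward the side with fewer moles of gas — to the left.
The net shift is to the left. E is a product, so its amount decreases.

decreases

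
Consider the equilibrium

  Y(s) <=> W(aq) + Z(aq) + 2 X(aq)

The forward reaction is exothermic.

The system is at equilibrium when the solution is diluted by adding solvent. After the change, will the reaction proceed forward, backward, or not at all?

Dilution lowers every aqueous concentration by the same factor. Δn_aq = 4 − 0 = +4, so the system shifts toward the side with more dissolved moles — to the right.

right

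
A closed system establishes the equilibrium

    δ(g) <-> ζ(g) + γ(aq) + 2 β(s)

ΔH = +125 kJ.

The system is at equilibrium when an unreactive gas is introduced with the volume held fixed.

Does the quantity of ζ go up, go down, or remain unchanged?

unchanged

At constant volume, adding an inert gas leaves every reacting species' partial pressure unchanged, so Q is unchanged — no shift from this change.
No net shift occurs, so the amount of ζ is unchanged.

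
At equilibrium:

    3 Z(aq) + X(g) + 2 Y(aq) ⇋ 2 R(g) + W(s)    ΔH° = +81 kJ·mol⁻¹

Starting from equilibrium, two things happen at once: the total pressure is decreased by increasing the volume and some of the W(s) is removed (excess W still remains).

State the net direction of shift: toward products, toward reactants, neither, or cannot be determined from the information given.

Gas moles: reactants 1, products 2 (Δn_gas = +1). Expansion shifts the system toward the side with more moles of gas — to the right.
W is a pure solid; its activity is 1 regardless of amount, so Q is unaffected — no shift from this change.
Only the nonzero effect(s) matter; the net shift is to the right.

right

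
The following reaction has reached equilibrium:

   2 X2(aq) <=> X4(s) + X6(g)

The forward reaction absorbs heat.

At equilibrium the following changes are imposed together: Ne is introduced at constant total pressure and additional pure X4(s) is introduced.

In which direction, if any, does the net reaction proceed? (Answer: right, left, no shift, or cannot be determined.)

Adding inert gas at constant total pressure expands the volume and lowers every reacting partial pressure. With Δn_gas = 1 − 0 = +1, Q moves away from K toward the side with fewer gas moles, so the system shifts toward the side with more gas moles — to the right.
X4 is a pure solid; its activity is 1 regardless of amount, so Q is unaffected — no shift from this change.
Only the nonzero effect(s) matter; the net shift is to the right.

right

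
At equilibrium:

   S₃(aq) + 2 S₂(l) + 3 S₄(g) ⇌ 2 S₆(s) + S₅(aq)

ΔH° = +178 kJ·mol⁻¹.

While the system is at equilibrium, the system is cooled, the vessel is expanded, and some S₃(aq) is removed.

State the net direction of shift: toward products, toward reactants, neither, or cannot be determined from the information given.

left

The forward reaction is endothermic. Lowering T favours the exothermic direction — shift to the left.
Gas moles: reactants 3, products 0 (Δn_gas = -3). Expansion shifts the system toward the side with more moles of gas — to the left.
Removing S₃ (aq), a reactant, drives the reaction to the left.
All effects act in the same direction — net shift to the left.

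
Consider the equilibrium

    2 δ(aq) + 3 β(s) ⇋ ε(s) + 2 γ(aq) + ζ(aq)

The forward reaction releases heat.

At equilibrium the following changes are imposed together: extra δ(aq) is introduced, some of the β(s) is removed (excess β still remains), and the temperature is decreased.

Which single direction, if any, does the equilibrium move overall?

Adding δ (aq), a reactant, drives the reaction to the right.
β is a pure solid; its activity is 1 regardless of amount, so Q is unaffected — no shift from this change.
The forward reaction is exothermic. Lowering T favours the exothermic direction — shift to the right.
Only the nonzero effect(s) matter; the net shift is to the right.

right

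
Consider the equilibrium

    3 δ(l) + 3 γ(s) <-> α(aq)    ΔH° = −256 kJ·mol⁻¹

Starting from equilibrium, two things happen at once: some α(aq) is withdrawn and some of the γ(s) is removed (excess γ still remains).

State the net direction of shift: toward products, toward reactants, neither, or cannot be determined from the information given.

Removing α (aq), a product, drives the reaction to the right.
γ is a pure solid; its activity is 1 regardless of amount, so Q is unaffected — no shift from this change.
Only the nonzero effect(s) matter; the net shift is to the right.

right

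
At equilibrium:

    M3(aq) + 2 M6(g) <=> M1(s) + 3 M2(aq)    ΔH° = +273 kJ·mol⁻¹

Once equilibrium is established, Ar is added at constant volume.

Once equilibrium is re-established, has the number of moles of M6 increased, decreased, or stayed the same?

At constant volume, adding an inert gas leaves every reacting species' partial pressure unchanged, so Q is unchanged — no shift from this change.
No net shift occurs, so the amount of M6 is unchanged.

unchanged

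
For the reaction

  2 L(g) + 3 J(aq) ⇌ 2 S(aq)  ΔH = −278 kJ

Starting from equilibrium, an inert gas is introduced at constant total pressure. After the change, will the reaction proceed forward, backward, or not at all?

left

Adding inert gas at constant total pressure expands the volume and lowers every reacting partial pressure. With Δn_gas = 0 − 2 = -2, Q moves away from K toward the side with fewer gas moles, so the system shifts toward the side with more gas moles — to the left.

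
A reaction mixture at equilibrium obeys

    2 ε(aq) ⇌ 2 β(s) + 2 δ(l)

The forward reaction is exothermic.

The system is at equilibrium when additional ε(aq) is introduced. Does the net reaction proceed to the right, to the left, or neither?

Adding ε (aq), a reactant, drives the reaction to the right.

right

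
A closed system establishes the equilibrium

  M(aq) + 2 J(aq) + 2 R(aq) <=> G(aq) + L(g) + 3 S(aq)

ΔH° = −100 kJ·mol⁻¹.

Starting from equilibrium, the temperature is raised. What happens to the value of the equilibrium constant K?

K depends on temperature via the van 't Hoff relation. The forward reaction is exothermic, so raising T decreases K.

decreases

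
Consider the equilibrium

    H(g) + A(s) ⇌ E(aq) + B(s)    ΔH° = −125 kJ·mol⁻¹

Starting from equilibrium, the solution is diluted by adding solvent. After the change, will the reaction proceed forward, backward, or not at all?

Dilution lowers every aqueous concentration by the same factor. Δn_aq = 1 − 0 = +1, so the system shifts toward the side with more dissolved moles — to the right.

right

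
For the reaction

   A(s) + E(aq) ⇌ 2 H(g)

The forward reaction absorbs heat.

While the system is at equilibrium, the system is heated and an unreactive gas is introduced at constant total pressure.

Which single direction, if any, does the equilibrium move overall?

The forward reaction is endothermic. Raising T favours the endothermic direction — shift to the right.
Adding inert gas at constant total pressure expands the volume and lowers every reacting partial pressure. With Δn_gas = 2 − 0 = +2, Q moves away from K toward the side with fewer gas moles, so the system shifts toward the side with more gas moles — to the right.
All effects act in the same direction — net shift to the right.

right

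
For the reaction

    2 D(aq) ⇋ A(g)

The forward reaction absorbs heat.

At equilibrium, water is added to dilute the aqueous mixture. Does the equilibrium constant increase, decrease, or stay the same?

The equilibrium constant depends only on temperature. This perturbation may move the position of equilibrium, but since T is unchanged, K itself is unchanged.

unchanged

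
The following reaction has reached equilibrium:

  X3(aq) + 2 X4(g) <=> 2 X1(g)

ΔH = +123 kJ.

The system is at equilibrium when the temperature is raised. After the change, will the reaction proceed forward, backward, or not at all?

The forward reaction is endothermic. Raising T favours the endothermic direction — shift to the right.

right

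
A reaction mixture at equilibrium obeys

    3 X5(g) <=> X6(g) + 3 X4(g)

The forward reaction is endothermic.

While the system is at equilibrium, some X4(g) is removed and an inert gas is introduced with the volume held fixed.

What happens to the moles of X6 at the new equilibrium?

Removing X4 (g), a product, drives the reaction to the right.
At constant volume, adding an inert gas leaves every reacting species' partial pressure unchanged, so Q is unchanged — no shift from this change.
The net shift is to the right. X6 is a product, so its amount increases.

increases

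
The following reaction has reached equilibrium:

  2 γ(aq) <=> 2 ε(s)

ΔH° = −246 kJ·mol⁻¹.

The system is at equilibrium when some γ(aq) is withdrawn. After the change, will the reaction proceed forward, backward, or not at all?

Removing γ (aq), a reactant, drives the reaction to the left.

left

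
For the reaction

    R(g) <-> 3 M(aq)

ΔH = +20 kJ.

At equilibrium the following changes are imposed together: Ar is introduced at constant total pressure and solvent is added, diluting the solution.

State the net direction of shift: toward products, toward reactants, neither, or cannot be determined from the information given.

Adding inert gas at constant total pressure expands the volume and lowers every reacting partial pressure. With Δn_gas = 0 − 1 = -1, Q moves away from K toward the side with fewer gas moles, so the system shifts toward the side with more gas moles — to the left.
Dilution lowers every aqueous concentration by the same factor. Δn_aq = 3 − 0 = +3, so the system shifts toward the side with more dissolved moles — to the right.
The individual effects push in opposite directions; without quantitative information the net direction cannot be determined.

cannot be determined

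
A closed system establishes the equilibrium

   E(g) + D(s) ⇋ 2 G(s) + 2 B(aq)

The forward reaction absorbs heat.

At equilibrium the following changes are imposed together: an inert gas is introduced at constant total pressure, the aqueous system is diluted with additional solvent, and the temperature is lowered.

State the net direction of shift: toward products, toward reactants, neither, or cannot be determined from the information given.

cannot be determined

Adding inert gas at constant total pressure expands the volume and lowers every reacting partial pressure. With Δn_gas = 0 − 1 = -1, Q moves away from K toward the side with fewer gas moles, so the system shifts toward the side with more gas moles — to the left.
Dilution lowers every aqueous concentration by the same factor. Δn_aq = 2 − 0 = +2, so the system shifts toward the side with more dissolved moles — to the right.
The forward reaction is endothermic. Lowering T favours the exothermic direction — shift to the left.
The individual effects push in opposite directions; without quantitative information the net direction cannot be determined.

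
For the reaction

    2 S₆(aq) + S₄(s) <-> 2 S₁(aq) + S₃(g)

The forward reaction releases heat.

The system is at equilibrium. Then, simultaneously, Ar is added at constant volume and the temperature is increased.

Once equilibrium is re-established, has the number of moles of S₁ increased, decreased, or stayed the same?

At constant volume, adding an inert gas leaves every reacting species' partial pressure unchanged, so Q is unchanged — no shift from this change.
The forward reaction is exothermic. Raising T favours the endothermic direction — shift to the left.
The net shift is to the left. S₁ is a product, so its amount decreases.

decreases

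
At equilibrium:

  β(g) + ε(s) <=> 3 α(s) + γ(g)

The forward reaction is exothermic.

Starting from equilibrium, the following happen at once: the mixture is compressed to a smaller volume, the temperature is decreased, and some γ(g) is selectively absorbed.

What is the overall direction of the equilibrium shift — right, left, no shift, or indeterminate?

Gas moles: reactants 1, products 1. Δn_gas = 0, so a volume change leaves Q equal to K — no shift from this change.
The forward reaction is exothermic. Lowering T favours the exothermic direction — shift to the right.
Removing γ (g), a product, drives the reaction to the right.
Only the nonzero effect(s) matter; the net shift is to the right.

right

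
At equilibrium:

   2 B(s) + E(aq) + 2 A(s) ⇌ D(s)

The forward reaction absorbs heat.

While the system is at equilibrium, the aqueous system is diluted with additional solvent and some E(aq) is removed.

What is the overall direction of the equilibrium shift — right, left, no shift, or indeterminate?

Dilution lowers every aqueous concentration by the same factor. Δn_aq = 0 − 1 = -1, so the system shifts toward the side with more dissolved moles — to the left.
Removing E (aq), a reactant, drives the reaction to the left.
All effects act in the same direction — net shift to the left.

left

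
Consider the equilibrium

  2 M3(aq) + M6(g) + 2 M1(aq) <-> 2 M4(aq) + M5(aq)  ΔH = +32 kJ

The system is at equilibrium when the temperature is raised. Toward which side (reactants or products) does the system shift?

right

The forward reaction is endothermic. Raising T favours the endothermic direction — shift to the right.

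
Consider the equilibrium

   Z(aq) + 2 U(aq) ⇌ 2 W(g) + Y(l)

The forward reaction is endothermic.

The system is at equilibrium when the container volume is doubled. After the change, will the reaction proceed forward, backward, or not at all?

Gas moles: reactants 0, products 2 (Δn_gas = +2). Expansion shifts the system toward the side with more moles of gas — to the right.

right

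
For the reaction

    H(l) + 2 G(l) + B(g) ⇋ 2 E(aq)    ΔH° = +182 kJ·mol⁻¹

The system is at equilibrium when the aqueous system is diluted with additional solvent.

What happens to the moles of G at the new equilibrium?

decreases

Dilution lowers every aqueous concentration by the same factor. Δn_aq = 2 − 0 = +2, so the system shifts toward the side with more dissolved moles — to the right.
The net shift is to the right. G is a reactant, so its amount decreases.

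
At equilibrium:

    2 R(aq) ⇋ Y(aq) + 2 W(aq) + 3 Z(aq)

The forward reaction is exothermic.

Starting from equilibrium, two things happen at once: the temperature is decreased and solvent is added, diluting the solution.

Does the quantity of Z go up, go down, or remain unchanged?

increases

The forward reaction is exothermic. Lowering T favours the exothermic direction — shift to the right.
Dilution lowers every aqueous concentration by the same factor. Δn_aq = 6 − 2 = +4, so the system shifts toward the side with more dissolved moles — to the right.
The net shift is to the right. Z is a product, so its amount increases.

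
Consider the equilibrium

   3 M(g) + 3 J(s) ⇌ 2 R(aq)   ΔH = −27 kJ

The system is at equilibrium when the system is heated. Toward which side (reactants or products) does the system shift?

The forward reaction is exothermic. Raising T favours the endothermic direction — shift to the left.

left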